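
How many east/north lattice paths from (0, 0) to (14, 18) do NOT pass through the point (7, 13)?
Number of paths = 410039760

Total paths from (0, 0) to (14, 18): C(32, 14) = 471435600. Paths through (7, 13): (paths (0, 0) → (7, 13)) × (paths (7, 13) → (14, 18)) = C(20, 7) · C(12, 7) = 77520 · 792 = 61395840. Avoidance count = 471435600 − 61395840 = 410039760.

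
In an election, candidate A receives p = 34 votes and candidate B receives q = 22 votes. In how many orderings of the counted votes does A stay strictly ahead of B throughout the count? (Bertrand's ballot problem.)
Strict-lead orderings = 459124809056550

Total orderings of the 56 votes with 34 for A: C(56, 34) = 2142582442263900. By the Bertrand ballot formula (Cycle Lemma / reflection principle), the number of orderings in which A is strictly ahead of B throughout is (p − q)/(p + q) · C(p + q, p) = (34 − 22)/(34 + 22) · 2142582442263900 = 459124809056550.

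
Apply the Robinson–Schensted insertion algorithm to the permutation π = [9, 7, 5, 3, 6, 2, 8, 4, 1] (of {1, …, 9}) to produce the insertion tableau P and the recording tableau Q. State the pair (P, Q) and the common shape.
P = [1, 4, 8] / [2, 6] / [3] / [5] / [7] / [9];  Q = [1, 5, 7] / [2, 8] / [3] / [4] / [6] / [9];  common shape = (3, 2, 1, 1, 1, 1)

Row-insert the values π_1, π_2, … into P one at a time, bumping the leftmost entry strictly greater than the inserted value down to the next row. The recording tableau Q records, in position (i, j), the step at which that cell was added to P.
  Insert 9 (step 1): P = [9];  Q = [1]
  Insert 7 (step 2): P = [7] / [9];  Q = [1] / [2]
  Insert 5 (step 3): P = [5] / [7] / [9];  Q = [1] / [2] / [3]
  Insert 3 (step 4): P = [3] / [5] / [7] / [9];  Q = [1] / [2] / [3] / [4]
  Insert 6 (step 5): P = [3, 6] / [5] / [7] / [9];  Q = [1, 5] / [2] / [3] / [4]
  Insert 2 (step 6): P = [2, 6] / [3] / [5] / [7] / [9];  Q = [1, 5] / [2] / [3] / [4] / [6]
  Insert 8 (step 7): P = [2, 6, 8] / [3] / [5] / [7] / [9];  Q = [1, 5, 7] / [2] / [3] / [4] / [6]
  Insert 4 (step 8): P = [2, 4, 8] / [3, 6] / [5] / [7] / [9];  Q = [1, 5, 7] / [2, 8] / [3] / [4] / [6]
  Insert 1 (step 9): P = [1, 4, 8] / [2, 6] / [3] / [5] / [7] / [9];  Q = [1, 5, 7] / [2, 8] / [3] / [4] / [6] / [9]
Final shape: (3, 2, 1, 1, 1, 1).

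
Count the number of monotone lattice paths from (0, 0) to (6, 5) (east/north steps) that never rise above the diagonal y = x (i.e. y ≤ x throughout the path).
Number of paths = 132

By the reflection principle (André's argument), the number of monotone paths to (6, 5) with n ≤ m that never go above y = x is C(11, 6) − C(11, 7) = 462 − 330 = 132.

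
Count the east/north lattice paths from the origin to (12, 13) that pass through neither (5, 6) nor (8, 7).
Number of paths = 2651446

Inclusion–exclusion. Total paths: C(25, 12) = 5200300. Through P₁: C(11, 5)·C(14, 7) = 1585584. Through P₂: C(15, 8)·C(10, 4) = 1351350. Since P₁ is strictly southwest of P₂, a monotone path through both must visit P₁ then P₂; paths through both = C(11, 5)·C(4, 3)·C(10, 4) = 388080. Avoid both = 5200300 − 1585584 − 1351350 + 388080 = 2651446.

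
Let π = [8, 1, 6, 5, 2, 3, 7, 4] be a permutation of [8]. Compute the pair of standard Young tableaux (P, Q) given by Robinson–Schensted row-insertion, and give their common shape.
P = [1, 2, 3, 4] / [5, 7] / [6] / [8];  Q = [1, 3, 6, 7] / [2, 8] / [4] / [5];  common shape = (4, 2, 1, 1)

Row-insert the values π_1, π_2, … into P one at a time, bumping the leftmost entry strictly greater than the inserted value down to the next row. The recording tableau Q records, in position (i, j), the step at which that cell was added to P.
  Insert 8 (step 1): P = [8];  Q = [1]
  Insert 1 (step 2): P = [1] / [8];  Q = [1] / [2]
  Insert 6 (step 3): P = [1, 6] / [8];  Q = [1, 3] / [2]
  Insert 5 (step 4): P = [1, 5] / [6] / [8];  Q = [1, 3] / [2] / [4]
  Insert 2 (step 5): P = [1, 2] / [5] / [6] / [8];  Q = [1, 3] / [2] / [4] / [5]
  Insert 3 (step 6): P = [1, 2, 3] / [5] / [6] / [8];  Q = [1, 3, 6] / [2] / [4] / [5]
  Insert 7 (step 7): P = [1, 2, 3, 7] / [5] / [6] / [8];  Q = [1, 3, 6, 7] / [2] / [4] / [5]
  Insert 4 (step 8): P = [1, 2, 3, 4] / [5, 7] / [6] / [8];  Q = [1, 3, 6, 7] / [2, 8] / [4] / [5]
Final shape: (4, 2, 1, 1).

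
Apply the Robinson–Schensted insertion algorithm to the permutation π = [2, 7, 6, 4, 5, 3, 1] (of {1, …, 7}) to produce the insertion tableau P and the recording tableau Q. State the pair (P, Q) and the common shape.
P = [1, 3, 5] / [2] / [4] / [6] / [7];  Q = [1, 2, 5] / [3] / [4] / [6] / [7];  common shape = (3, 1, 1, 1, 1)

Row-insert the values π_1, π_2, … into P one at a time, bumping the leftmost entry strictly greater than the inserted value down to the next row. The recording tableau Q records, in position (i, j), the step at which that cell was added to P.
  Insert 2 (step 1): P = [2];  Q = [1]
  Insert 7 (step 2): P = [2, 7];  Q = [1, 2]
  Insert 6 (step 3): P = [2, 6] / [7];  Q = [1, 2] / [3]
  Insert 4 (step 4): P = [2, 4] / [6] / [7];  Q = [1, 2] / [3] / [4]
  Insert 5 (step 5): P = [2, 4, 5] / [6] / [7];  Q = [1, 2, 5] / [3] / [4]
  Insert 3 (step 6): P = [2, 3, 5] / [4] / [6] / [7];  Q = [1, 2, 5] / [3] / [4] / [6]
  Insert 1 (step 7): P = [1, 3, 5] / [2] / [4] / [6] / [7];  Q = [1, 2, 5] / [3] / [4] / [6] / [7]
Final shape: (3, 1, 1, 1, 1).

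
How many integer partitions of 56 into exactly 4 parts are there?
p(56, 4 parts) = 1285

Partitions of n into exactly k parts are in bijection with partitions of n − k into at most k parts (subtract 1 from each part). So p(56, exactly 4) = p(52, parts ≤ 4). Computing via the recurrence p(m, j) = p(m, j−1) + p(m−j, j) gives 1285.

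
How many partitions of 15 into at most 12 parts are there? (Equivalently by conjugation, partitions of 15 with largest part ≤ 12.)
p(15, parts ≤ 12) = 172

Partitions of 15 with all parts ≤ 12: 12+3, 12+2+1, 12+1+1+1, 11+4, 11+3+1, 11+2+2, 11+2+1+1, 11+1+1+1+1, 10+5, 10+4+1, 10+3+2, 10+3+1+1, 10+2+2+1, 10+2+1+1+1, 10+1+1+1+1+1, 9+6, 9+5+1, 9+4+2, 9+4+1+1, 9+3+3, 9+3+2+1, 9+3+1+1+1, 9+2+2+2, 9+2+2+1+1, 9+2+1+1+1+1, 9+1+1+1+1+1+1, 8+7, 8+6+1, 8+5+2, 8+5+1+1, … (172 total). Count = 172.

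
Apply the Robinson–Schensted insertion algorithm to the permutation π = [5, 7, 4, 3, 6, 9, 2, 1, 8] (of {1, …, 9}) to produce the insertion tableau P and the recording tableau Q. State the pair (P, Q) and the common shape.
P = [1, 6, 8] / [2, 7, 9] / [3] / [4] / [5];  Q = [1, 2, 6] / [3, 5, 9] / [4] / [7] / [8];  common shape = (3, 3, 1, 1, 1)

Row-insert the values π_1, π_2, … into P one at a time, bumping the leftmost entry strictly greater than the inserted value down to the next row. The recording tableau Q records, in position (i, j), the step at which that cell was added to P.
  Insert 5 (step 1): P = [5];  Q = [1]
  Insert 7 (step 2): P = [5, 7];  Q = [1, 2]
  Insert 4 (step 3): P = [4, 7] / [5];  Q = [1, 2] / [3]
  Insert 3 (step 4): P = [3, 7] / [4] / [5];  Q = [1, 2] / [3] / [4]
  Insert 6 (step 5): P = [3, 6] / [4, 7] / [5];  Q = [1, 2] / [3, 5] / [4]
  Insert 9 (step 6): P = [3, 6, 9] / [4, 7] / [5];  Q = [1, 2, 6] / [3, 5] / [4]
  Insert 2 (step 7): P = [2, 6, 9] / [3, 7] / [4] / [5];  Q = [1, 2, 6] / [3, 5] / [4] / [7]
  Insert 1 (step 8): P = [1, 6, 9] / [2, 7] / [3] / [4] / [5];  Q = [1, 2, 6] / [3, 5] / [4] / [7] / [8]
  Insert 8 (step 9): P = [1, 6, 8] / [2, 7, 9] / [3] / [4] / [5];  Q = [1, 2, 6] / [3, 5, 9] / [4] / [7] / [8]
Final shape: (3, 3, 1, 1, 1).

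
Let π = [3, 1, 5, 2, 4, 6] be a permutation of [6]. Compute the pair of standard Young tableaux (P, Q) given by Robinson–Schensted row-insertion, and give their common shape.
P = [1, 2, 4, 6] / [3, 5];  Q = [1, 3, 5, 6] / [2, 4];  common shape = (4, 2)

Row-insert the values π_1, π_2, … into P one at a time, bumping the leftmost entry strictly greater than the inserted value down to the next row. The recording tableau Q records, in position (i, j), the step at which that cell was added to P.
  Insert 3 (step 1): P = [3];  Q = [1]
  Insert 1 (step 2): P = [1] / [3];  Q = [1] / [2]
  Insert 5 (step 3): P = [1, 5] / [3];  Q = [1, 3] / [2]
  Insert 2 (step 4): P = [1, 2] / [3, 5];  Q = [1, 3] / [2, 4]
  Insert 4 (step 5): P = [1, 2, 4] / [3, 5];  Q = [1, 3, 5] / [2, 4]
  Insert 6 (step 6): P = [1, 2, 4, 6] / [3, 5];  Q = [1, 3, 5, 6] / [2, 4]
Final shape: (4, 2).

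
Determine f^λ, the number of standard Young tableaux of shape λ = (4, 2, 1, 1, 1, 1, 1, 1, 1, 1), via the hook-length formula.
# SYT of shape (4, 2, 1, 1, 1, 1, 1, 1, 1, 1) = 2079

Hook-length formula: f^λ = n! / Π hook(c), product over all cells c of the Young diagram. For λ = (4, 2, 1, 1, 1, 1, 1, 1, 1, 1), n = 14 boxes. Hook lengths by row (left-to-right, top-to-bottom): [13, 4, 2, 1]; [10, 1]; [8]; [7]; [6]; [5]; [4]; [3]; [2]; [1]. Product of hooks = 41932800. So f^λ = 14! / 41932800 = 87178291200 / 41932800 = 2079.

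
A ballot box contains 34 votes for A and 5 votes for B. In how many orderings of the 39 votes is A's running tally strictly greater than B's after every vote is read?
Strict-lead orderings = 428127

Total orderings of the 39 votes with 34 for A: C(39, 34) = 575757. By the Bertrand ballot formula (Cycle Lemma / reflection principle), the number of orderings in which A is strictly ahead of B throughout is (p − q)/(p + q) · C(p + q, p) = (34 − 5)/(34 + 5) · 575757 = 428127.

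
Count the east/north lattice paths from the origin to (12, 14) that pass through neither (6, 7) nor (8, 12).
Number of paths = 5364034

Inclusion–exclusion. Total paths: C(26, 12) = 9657700. Through P₁: C(13, 6)·C(13, 6) = 2944656. Through P₂: C(20, 8)·C(6, 4) = 1889550. Since P₁ is strictly southwest of P₂, a monotone path through both must visit P₁ then P₂; paths through both = C(13, 6)·C(7, 2)·C(6, 4) = 540540. Avoid both = 9657700 − 2944656 − 1889550 + 540540 = 5364034.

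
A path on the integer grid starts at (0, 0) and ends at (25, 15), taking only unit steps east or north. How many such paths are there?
Number of paths = 40225345056

A monotone lattice path from (0, 0) to (25, 15) consists of 25 east steps and 15 north steps in some order, so it is determined by which 25 of the 40 steps are east. The count is C(40, 25) = 40225345056.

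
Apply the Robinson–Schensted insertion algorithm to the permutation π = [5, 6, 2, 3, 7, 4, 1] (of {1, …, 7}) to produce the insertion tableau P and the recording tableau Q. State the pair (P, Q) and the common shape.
P = [1, 3, 4] / [2, 6, 7] / [5];  Q = [1, 2, 5] / [3, 4, 6] / [7];  common shape = (3, 3, 1)

Row-insert the values π_1, π_2, … into P one at a time, bumping the leftmost entry strictly greater than the inserted value down to the next row. The recording tableau Q records, in position (i, j), the step at which that cell was added to P.
  Insert 5 (step 1): P = [5];  Q = [1]
  Insert 6 (step 2): P = [5, 6];  Q = [1, 2]
  Insert 2 (step 3): P = [2, 6] / [5];  Q = [1, 2] / [3]
  Insert 3 (step 4): P = [2, 3] / [5, 6];  Q = [1, 2] / [3, 4]
  Insert 7 (step 5): P = [2, 3, 7] / [5, 6];  Q = [1, 2, 5] / [3, 4]
  Insert 4 (step 6): P = [2, 3, 4] / [5, 6, 7];  Q = [1, 2, 5] / [3, 4, 6]
  Insert 1 (step 7): P = [1, 3, 4] / [2, 6, 7] / [5];  Q = [1, 2, 5] / [3, 4, 6] / [7]
Final shape: (3, 3, 1).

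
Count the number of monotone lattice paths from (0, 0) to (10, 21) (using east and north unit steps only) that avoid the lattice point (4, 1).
Number of paths = 43201015

Total paths from (0, 0) to (10, 21): C(31, 10) = 44352165. Paths through (4, 1): (paths (0, 0) → (4, 1)) × (paths (4, 1) → (10, 21)) = C(5, 4) · C(26, 6) = 5 · 230230 = 1151150. Avoidance count = 44352165 − 1151150 = 43201015.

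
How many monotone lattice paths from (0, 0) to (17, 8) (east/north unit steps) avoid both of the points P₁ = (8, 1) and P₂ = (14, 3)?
Number of paths = 954647

Inclusion–exclusion. Total paths: C(25, 17) = 1081575. Through P₁: C(9, 8)·C(16, 9) = 102960. Through P₂: C(17, 14)·C(8, 3) = 38080. Since P₁ is strictly southwest of P₂, a monotone path through both must visit P₁ then P₂; paths through both = C(9, 8)·C(8, 6)·C(8, 3) = 14112. Avoid both = 1081575 − 102960 − 38080 + 14112 = 954647.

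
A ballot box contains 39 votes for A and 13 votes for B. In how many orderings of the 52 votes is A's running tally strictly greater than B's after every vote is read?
Strict-lead orderings = 317506779800

Total orderings of the 52 votes with 39 for A: C(52, 39) = 635013559600. By the Bertrand ballot formula (Cycle Lemma / reflection principle), the number of orderings in which A is strictly ahead of B throughout is (p − q)/(p + q) · C(p + q, p) = (39 − 13)/(39 + 13) · 635013559600 = 317506779800.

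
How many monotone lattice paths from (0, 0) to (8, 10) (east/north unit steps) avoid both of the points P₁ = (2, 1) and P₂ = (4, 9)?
Number of paths = 25843

Inclusion–exclusion. Total paths: C(18, 8) = 43758. Through P₁: C(3, 2)·C(15, 6) = 15015. Through P₂: C(13, 4)·C(5, 4) = 3575. Since P₁ is strictly southwest of P₂, a monotone path through both must visit P₁ then P₂; paths through both = C(3, 2)·C(10, 2)·C(5, 4) = 675. Avoid both = 43758 − 15015 − 3575 + 675 = 25843.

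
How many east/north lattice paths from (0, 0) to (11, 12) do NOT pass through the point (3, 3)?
Number of paths = 865878

Total paths from (0, 0) to (11, 12): C(23, 11) = 1352078. Paths through (3, 3): (paths (0, 0) → (3, 3)) × (paths (3, 3) → (11, 12)) = C(6, 3) · C(17, 8) = 20 · 24310 = 486200. Avoidance count = 1352078 − 486200 = 865878.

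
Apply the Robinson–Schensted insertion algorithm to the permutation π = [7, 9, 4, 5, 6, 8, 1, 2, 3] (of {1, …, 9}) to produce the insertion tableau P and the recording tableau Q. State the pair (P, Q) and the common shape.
P = [1, 2, 3, 8] / [4, 5, 6] / [7, 9];  Q = [1, 2, 5, 6] / [3, 4, 9] / [7, 8];  common shape = (4, 3, 2)

Row-insert the values π_1, π_2, … into P one at a time, bumping the leftmost entry strictly greater than the inserted value down to the next row. The recording tableau Q records, in position (i, j), the step at which that cell was added to P.
  Insert 7 (step 1): P = [7];  Q = [1]
  Insert 9 (step 2): P = [7, 9];  Q = [1, 2]
  Insert 4 (step 3): P = [4, 9] / [7];  Q = [1, 2] / [3]
  Insert 5 (step 4): P = [4, 5] / [7, 9];  Q = [1, 2] / [3, 4]
  Insert 6 (step 5): P = [4, 5, 6] / [7, 9];  Q = [1, 2, 5] / [3, 4]
  Insert 8 (step 6): P = [4, 5, 6, 8] / [7, 9];  Q = [1, 2, 5, 6] / [3, 4]
  Insert 1 (step 7): P = [1, 5, 6, 8] / [4, 9] / [7];  Q = [1, 2, 5, 6] / [3, 4] / [7]
  Insert 2 (step 8): P = [1, 2, 6, 8] / [4, 5] / [7, 9];  Q = [1, 2, 5, 6] / [3, 4] / [7, 8]
  Insert 3 (step 9): P = [1, 2, 3, 8] / [4, 5, 6] / [7, 9];  Q = [1, 2, 5, 6] / [3, 4, 9] / [7, 8]
Final shape: (4, 3, 2).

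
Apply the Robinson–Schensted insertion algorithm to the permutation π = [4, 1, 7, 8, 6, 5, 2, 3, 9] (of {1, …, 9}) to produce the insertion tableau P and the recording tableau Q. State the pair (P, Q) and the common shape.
P = [1, 2, 3, 9] / [4, 5, 8] / [6] / [7];  Q = [1, 3, 4, 9] / [2, 5, 8] / [6] / [7];  common shape = (4, 3, 1, 1)

Row-insert the values π_1, π_2, … into P one at a time, bumping the leftmost entry strictly greater than the inserted value down to the next row. The recording tableau Q records, in position (i, j), the step at which that cell was added to P.
  Insert 4 (step 1): P = [4];  Q = [1]
  Insert 1 (step 2): P = [1] / [4];  Q = [1] / [2]
  Insert 7 (step 3): P = [1, 7] / [4];  Q = [1, 3] / [2]
  Insert 8 (step 4): P = [1, 7, 8] / [4];  Q = [1, 3, 4] / [2]
  Insert 6 (step 5): P = [1, 6, 8] / [4, 7];  Q = [1, 3, 4] / [2, 5]
  Insert 5 (step 6): P = [1, 5, 8] / [4, 6] / [7];  Q = [1, 3, 4] / [2, 5] / [6]
  Insert 2 (step 7): P = [1, 2, 8] / [4, 5] / [6] / [7];  Q = [1, 3, 4] / [2, 5] / [6] / [7]
  Insert 3 (step 8): P = [1, 2, 3] / [4, 5, 8] / [6] / [7];  Q = [1, 3, 4] / [2, 5, 8] / [6] / [7]
  Insert 9 (step 9): P = [1, 2, 3, 9] / [4, 5, 8] / [6] / [7];  Q = [1, 3, 4, 9] / [2, 5, 8] / [6] / [7]
Final shape: (4, 3, 1, 1).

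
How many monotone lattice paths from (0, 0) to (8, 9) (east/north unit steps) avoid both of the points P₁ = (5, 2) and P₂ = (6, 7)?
Number of paths = 12250

Inclusion–exclusion. Total paths: C(17, 8) = 24310. Through P₁: C(7, 5)·C(10, 3) = 2520. Through P₂: C(13, 6)·C(4, 2) = 10296. Since P₁ is strictly southwest of P₂, a monotone path through both must visit P₁ then P₂; paths through both = C(7, 5)·C(6, 1)·C(4, 2) = 756. Avoid both = 24310 − 2520 − 10296 + 756 = 12250.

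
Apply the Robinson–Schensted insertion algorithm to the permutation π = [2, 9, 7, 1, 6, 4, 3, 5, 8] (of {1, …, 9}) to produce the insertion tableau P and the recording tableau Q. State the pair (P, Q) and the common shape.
P = [1, 3, 5, 8] / [2, 4] / [6] / [7] / [9];  Q = [1, 2, 8, 9] / [3, 5] / [4] / [6] / [7];  common shape = (4, 2, 1, 1, 1)

Row-insert the values π_1, π_2, … into P one at a time, bumping the leftmost entry strictly greater than the inserted value down to the next row. The recording tableau Q records, in position (i, j), the step at which that cell was added to P.
  Insert 2 (step 1): P = [2];  Q = [1]
  Insert 9 (step 2): P = [2, 9];  Q = [1, 2]
  Insert 7 (step 3): P = [2, 7] / [9];  Q = [1, 2] / [3]
  Insert 1 (step 4): P = [1, 7] / [2] / [9];  Q = [1, 2] / [3] / [4]
  Insert 6 (step 5): P = [1, 6] / [2, 7] / [9];  Q = [1, 2] / [3, 5] / [4]
  Insert 4 (step 6): P = [1, 4] / [2, 6] / [7] / [9];  Q = [1, 2] / [3, 5] / [4] / [6]
  Insert 3 (step 7): P = [1, 3] / [2, 4] / [6] / [7] / [9];  Q = [1, 2] / [3, 5] / [4] / [6] / [7]
  Insert 5 (step 8): P = [1, 3, 5] / [2, 4] / [6] / [7] / [9];  Q = [1, 2, 8] / [3, 5] / [4] / [6] / [7]
  Insert 8 (step 9): P = [1, 3, 5, 8] / [2, 4] / [6] / [7] / [9];  Q = [1, 2, 8, 9] / [3, 5] / [4] / [6] / [7]
Final shape: (4, 2, 1, 1, 1).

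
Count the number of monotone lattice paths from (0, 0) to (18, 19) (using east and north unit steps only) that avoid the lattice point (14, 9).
Number of paths = 16854624710

Total paths from (0, 0) to (18, 19): C(37, 18) = 17672631900. Paths through (14, 9): (paths (0, 0) → (14, 9)) × (paths (14, 9) → (18, 19)) = C(23, 14) · C(14, 4) = 817190 · 1001 = 818007190. Avoidance count = 17672631900 − 818007190 = 16854624710.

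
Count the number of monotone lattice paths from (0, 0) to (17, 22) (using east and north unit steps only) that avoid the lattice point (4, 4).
Number of paths = 36583402560

Total paths from (0, 0) to (17, 22): C(39, 17) = 51021117810. Paths through (4, 4): (paths (0, 0) → (4, 4)) × (paths (4, 4) → (17, 22)) = C(8, 4) · C(31, 13) = 70 · 206253075 = 14437715250. Avoidance count = 51021117810 − 14437715250 = 36583402560.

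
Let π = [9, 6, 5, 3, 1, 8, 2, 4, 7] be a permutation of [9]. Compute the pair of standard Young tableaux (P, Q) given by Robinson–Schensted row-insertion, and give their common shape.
P = [1, 2, 4, 7] / [3, 8] / [5] / [6] / [9];  Q = [1, 6, 8, 9] / [2, 7] / [3] / [4] / [5];  common shape = (4, 2, 1, 1, 1)

Row-insert the values π_1, π_2, … into P one at a time, bumping the leftmost entry strictly greater than the inserted value down to the next row. The recording tableau Q records, in position (i, j), the step at which that cell was added to P.
  Insert 9 (step 1): P = [9];  Q = [1]
  Insert 6 (step 2): P = [6] / [9];  Q = [1] / [2]
  Insert 5 (step 3): P = [5] / [6] / [9];  Q = [1] / [2] / [3]
  Insert 3 (step 4): P = [3] / [5] / [6] / [9];  Q = [1] / [2] / [3] / [4]
  Insert 1 (step 5): P = [1] / [3] / [5] / [6] / [9];  Q = [1] / [2] / [3] / [4] / [5]
  Insert 8 (step 6): P = [1, 8] / [3] / [5] / [6] / [9];  Q = [1, 6] / [2] / [3] / [4] / [5]
  Insert 2 (step 7): P = [1, 2] / [3, 8] / [5] / [6] / [9];  Q = [1, 6] / [2, 7] / [3] / [4] / [5]
  Insert 4 (step 8): P = [1, 2, 4] / [3, 8] / [5] / [6] / [9];  Q = [1, 6, 8] / [2, 7] / [3] / [4] / [5]
  Insert 7 (step 9): P = [1, 2, 4, 7] / [3, 8] / [5] / [6] / [9];  Q = [1, 6, 8, 9] / [2, 7] / [3] / [4] / [5]
Final shape: (4, 2, 1, 1, 1).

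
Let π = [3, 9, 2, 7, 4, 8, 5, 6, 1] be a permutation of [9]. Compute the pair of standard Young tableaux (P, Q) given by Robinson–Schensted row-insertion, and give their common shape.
P = [1, 4, 5, 6] / [2, 7, 8] / [3] / [9];  Q = [1, 2, 6, 8] / [3, 4, 7] / [5] / [9];  common shape = (4, 3, 1, 1)

Row-insert the values π_1, π_2, … into P one at a time, bumping the leftmost entry strictly greater than the inserted value down to the next row. The recording tableau Q records, in position (i, j), the step at which that cell was added to P.
  Insert 3 (step 1): P = [3];  Q = [1]
  Insert 9 (step 2): P = [3, 9];  Q = [1, 2]
  Insert 2 (step 3): P = [2, 9] / [3];  Q = [1, 2] / [3]
  Insert 7 (step 4): P = [2, 7] / [3, 9];  Q = [1, 2] / [3, 4]
  Insert 4 (step 5): P = [2, 4] / [3, 7] / [9];  Q = [1, 2] / [3, 4] / [5]
  Insert 8 (step 6): P = [2, 4, 8] / [3, 7] / [9];  Q = [1, 2, 6] / [3, 4] / [5]
  Insert 5 (step 7): P = [2, 4, 5] / [3, 7, 8] / [9];  Q = [1, 2, 6] / [3, 4, 7] / [5]
  Insert 6 (step 8): P = [2, 4, 5, 6] / [3, 7, 8] / [9];  Q = [1, 2, 6, 8] / [3, 4, 7] / [5]
  Insert 1 (step 9): P = [1, 4, 5, 6] / [2, 7, 8] / [3] / [9];  Q = [1, 2, 6, 8] / [3, 4, 7] / [5] / [9]
Final shape: (4, 3, 1, 1).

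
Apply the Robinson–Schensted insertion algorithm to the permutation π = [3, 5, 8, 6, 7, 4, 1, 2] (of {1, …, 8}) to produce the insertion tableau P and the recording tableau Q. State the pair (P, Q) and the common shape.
P = [1, 2, 6, 7] / [3, 4] / [5] / [8];  Q = [1, 2, 3, 5] / [4, 8] / [6] / [7];  common shape = (4, 2, 1, 1)

Row-insert the values π_1, π_2, … into P one at a time, bumping the leftmost entry strictly greater than the inserted value down to the next row. The recording tableau Q records, in position (i, j), the step at which that cell was added to P.
  Insert 3 (step 1): P = [3];  Q = [1]
  Insert 5 (step 2): P = [3, 5];  Q = [1, 2]
  Insert 8 (step 3): P = [3, 5, 8];  Q = [1, 2, 3]
  Insert 6 (step 4): P = [3, 5, 6] / [8];  Q = [1, 2, 3] / [4]
  Insert 7 (step 5): P = [3, 5, 6, 7] / [8];  Q = [1, 2, 3, 5] / [4]
  Insert 4 (step 6): P = [3, 4, 6, 7] / [5] / [8];  Q = [1, 2, 3, 5] / [4] / [6]
  Insert 1 (step 7): P = [1, 4, 6, 7] / [3] / [5] / [8];  Q = [1, 2, 3, 5] / [4] / [6] / [7]
  Insert 2 (step 8): P = [1, 2, 6, 7] / [3, 4] / [5] / [8];  Q = [1, 2, 3, 5] / [4, 8] / [6] / [7]
Final shape: (4, 2, 1, 1).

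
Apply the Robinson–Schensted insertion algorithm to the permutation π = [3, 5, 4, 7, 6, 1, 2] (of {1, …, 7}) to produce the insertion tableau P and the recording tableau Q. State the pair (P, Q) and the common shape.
P = [1, 2, 6] / [3, 4] / [5, 7];  Q = [1, 2, 4] / [3, 5] / [6, 7];  common shape = (3, 2, 2)

Row-insert the values π_1, π_2, … into P one at a time, bumping the leftmost entry strictly greater than the inserted value down to the next row. The recording tableau Q records, in position (i, j), the step at which that cell was added to P.
  Insert 3 (step 1): P = [3];  Q = [1]
  Insert 5 (step 2): P = [3, 5];  Q = [1, 2]
  Insert 4 (step 3): P = [3, 4] / [5];  Q = [1, 2] / [3]
  Insert 7 (step 4): P = [3, 4, 7] / [5];  Q = [1, 2, 4] / [3]
  Insert 6 (step 5): P = [3, 4, 6] / [5, 7];  Q = [1, 2, 4] / [3, 5]
  Insert 1 (step 6): P = [1, 4, 6] / [3, 7] / [5];  Q = [1, 2, 4] / [3, 5] / [6]
  Insert 2 (step 7): P = [1, 2, 6] / [3, 4] / [5, 7];  Q = [1, 2, 4] / [3, 5] / [6, 7]
Final shape: (3, 2, 2).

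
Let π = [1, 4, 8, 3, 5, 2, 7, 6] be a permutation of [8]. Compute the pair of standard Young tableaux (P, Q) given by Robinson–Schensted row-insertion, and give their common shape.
P = [1, 2, 5, 6] / [3, 7] / [4, 8];  Q = [1, 2, 3, 7] / [4, 5] / [6, 8];  common shape = (4, 2, 2)

Row-insert the values π_1, π_2, … into P one at a time, bumping the leftmost entry strictly greater than the inserted value down to the next row. The recording tableau Q records, in position (i, j), the step at which that cell was added to P.
  Insert 1 (step 1): P = [1];  Q = [1]
  Insert 4 (step 2): P = [1, 4];  Q = [1, 2]
  Insert 8 (step 3): P = [1, 4, 8];  Q = [1, 2, 3]
  Insert 3 (step 4): P = [1, 3, 8] / [4];  Q = [1, 2, 3] / [4]
  Insert 5 (step 5): P = [1, 3, 5] / [4, 8];  Q = [1, 2, 3] / [4, 5]
  Insert 2 (step 6): P = [1, 2, 5] / [3, 8] / [4];  Q = [1, 2, 3] / [4, 5] / [6]
  Insert 7 (step 7): P = [1, 2, 5, 7] / [3, 8] / [4];  Q = [1, 2, 3, 7] / [4, 5] / [6]
  Insert 6 (step 8): P = [1, 2, 5, 6] / [3, 7] / [4, 8];  Q = [1, 2, 3, 7] / [4, 5] / [6, 8]
Final shape: (4, 2, 2).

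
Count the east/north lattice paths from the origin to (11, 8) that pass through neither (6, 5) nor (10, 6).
Number of paths = 32616

Inclusion–exclusion. Total paths: C(19, 11) = 75582. Through P₁: C(11, 6)·C(8, 5) = 25872. Through P₂: C(16, 10)·C(3, 1) = 24024. Since P₁ is strictly southwest of P₂, a monotone path through both must visit P₁ then P₂; paths through both = C(11, 6)·C(5, 4)·C(3, 1) = 6930. Avoid both = 75582 − 25872 − 24024 + 6930 = 32616.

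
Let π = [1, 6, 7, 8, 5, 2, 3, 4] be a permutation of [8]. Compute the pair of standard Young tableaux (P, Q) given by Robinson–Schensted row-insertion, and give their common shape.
P = [1, 2, 3, 4] / [5, 7, 8] / [6];  Q = [1, 2, 3, 4] / [5, 7, 8] / [6];  common shape = (4, 3, 1)

Row-insert the values π_1, π_2, … into P one at a time, bumping the leftmost entry strictly greater than the inserted value down to the next row. The recording tableau Q records, in position (i, j), the step at which that cell was added to P.
  Insert 1 (step 1): P = [1];  Q = [1]
  Insert 6 (step 2): P = [1, 6];  Q = [1, 2]
  Insert 7 (step 3): P = [1, 6, 7];  Q = [1, 2, 3]
  Insert 8 (step 4): P = [1, 6, 7, 8];  Q = [1, 2, 3, 4]
  Insert 5 (step 5): P = [1, 5, 7, 8] / [6];  Q = [1, 2, 3, 4] / [5]
  Insert 2 (step 6): P = [1, 2, 7, 8] / [5] / [6];  Q = [1, 2, 3, 4] / [5] / [6]
  Insert 3 (step 7): P = [1, 2, 3, 8] / [5, 7] / [6];  Q = [1, 2, 3, 4] / [5, 7] / [6]
  Insert 4 (step 8): P = [1, 2, 3, 4] / [5, 7, 8] / [6];  Q = [1, 2, 3, 4] / [5, 7, 8] / [6]
Final shape: (4, 3, 1).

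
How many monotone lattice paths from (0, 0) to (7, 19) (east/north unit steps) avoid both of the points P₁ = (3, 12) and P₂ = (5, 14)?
Number of paths = 320792

Inclusion–exclusion. Total paths: C(26, 7) = 657800. Through P₁: C(15, 3)·C(11, 4) = 150150. Through P₂: C(19, 5)·C(7, 2) = 244188. Since P₁ is strictly southwest of P₂, a monotone path through both must visit P₁ then P₂; paths through both = C(15, 3)·C(4, 2)·C(7, 2) = 57330. Avoid both = 657800 − 150150 − 244188 + 57330 = 320792.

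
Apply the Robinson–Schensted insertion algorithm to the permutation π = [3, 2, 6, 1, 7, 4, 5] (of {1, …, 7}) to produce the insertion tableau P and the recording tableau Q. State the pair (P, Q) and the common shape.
P = [1, 4, 5] / [2, 6, 7] / [3];  Q = [1, 3, 5] / [2, 6, 7] / [4];  common shape = (3, 3, 1)

Row-insert the values π_1, π_2, … into P one at a time, bumping the leftmost entry strictly greater than the inserted value down to the next row. The recording tableau Q records, in position (i, j), the step at which that cell was added to P.
  Insert 3 (step 1): P = [3];  Q = [1]
  Insert 2 (step 2): P = [2] / [3];  Q = [1] / [2]
  Insert 6 (step 3): P = [2, 6] / [3];  Q = [1, 3] / [2]
  Insert 1 (step 4): P = [1, 6] / [2] / [3];  Q = [1, 3] / [2] / [4]
  Insert 7 (step 5): P = [1, 6, 7] / [2] / [3];  Q = [1, 3, 5] / [2] / [4]
  Insert 4 (step 6): P = [1, 4, 7] / [2, 6] / [3];  Q = [1, 3, 5] / [2, 6] / [4]
  Insert 5 (step 7): P = [1, 4, 5] / [2, 6, 7] / [3];  Q = [1, 3, 5] / [2, 6, 7] / [4]
Final shape: (3, 3, 1).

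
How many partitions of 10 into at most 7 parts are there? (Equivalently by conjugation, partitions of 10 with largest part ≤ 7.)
p(10, parts ≤ 7) = 38

Partitions of 10 with all parts ≤ 7: 7+3, 7+2+1, 7+1+1+1, 6+4, 6+3+1, 6+2+2, 6+2+1+1, 6+1+1+1+1, 5+5, 5+4+1, 5+3+2, 5+3+1+1, 5+2+2+1, 5+2+1+1+1, 5+1+1+1+1+1, 4+4+2, 4+4+1+1, 4+3+3, 4+3+2+1, 4+3+1+1+1, 4+2+2+2, 4+2+2+1+1, 4+2+1+1+1+1, 4+1+1+1+1+1+1, 3+3+3+1, 3+3+2+2, 3+3+2+1+1, 3+3+1+1+1+1, 3+2+2+2+1, 3+2+2+1+1+1, … (38 total). Count = 38.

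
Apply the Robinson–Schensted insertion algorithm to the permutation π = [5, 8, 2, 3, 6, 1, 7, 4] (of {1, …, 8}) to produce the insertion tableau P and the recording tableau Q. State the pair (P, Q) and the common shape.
P = [1, 3, 4, 7] / [2, 6] / [5, 8];  Q = [1, 2, 5, 7] / [3, 4] / [6, 8];  common shape = (4, 2, 2)

Row-insert the values π_1, π_2, … into P one at a time, bumping the leftmost entry strictly greater than the inserted value down to the next row. The recording tableau Q records, in position (i, j), the step at which that cell was added to P.
  Insert 5 (step 1): P = [5];  Q = [1]
  Insert 8 (step 2): P = [5, 8];  Q = [1, 2]
  Insert 2 (step 3): P = [2, 8] / [5];  Q = [1, 2] / [3]
  Insert 3 (step 4): P = [2, 3] / [5, 8];  Q = [1, 2] / [3, 4]
  Insert 6 (step 5): P = [2, 3, 6] / [5, 8];  Q = [1, 2, 5] / [3, 4]
  Insert 1 (step 6): P = [1, 3, 6] / [2, 8] / [5];  Q = [1, 2, 5] / [3, 4] / [6]
  Insert 7 (step 7): P = [1, 3, 6, 7] / [2, 8] / [5];  Q = [1, 2, 5, 7] / [3, 4] / [6]
  Insert 4 (step 8): P = [1, 3, 4, 7] / [2, 6] / [5, 8];  Q = [1, 2, 5, 7] / [3, 4] / [6, 8]
Final shape: (4, 2, 2).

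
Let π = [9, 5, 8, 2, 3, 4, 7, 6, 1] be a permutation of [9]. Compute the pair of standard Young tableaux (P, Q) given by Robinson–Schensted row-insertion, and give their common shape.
P = [1, 3, 4, 6] / [2, 7] / [5] / [8] / [9];  Q = [1, 3, 6, 7] / [2, 5] / [4] / [8] / [9];  common shape = (4, 2, 1, 1, 1)

Row-insert the values π_1, π_2, … into P one at a time, bumping the leftmost entry strictly greater than the inserted value down to the next row. The recording tableau Q records, in position (i, j), the step at which that cell was added to P.
  Insert 9 (step 1): P = [9];  Q = [1]
  Insert 5 (step 2): P = [5] / [9];  Q = [1] / [2]
  Insert 8 (step 3): P = [5, 8] / [9];  Q = [1, 3] / [2]
  Insert 2 (step 4): P = [2, 8] / [5] / [9];  Q = [1, 3] / [2] / [4]
  Insert 3 (step 5): P = [2, 3] / [5, 8] / [9];  Q = [1, 3] / [2, 5] / [4]
  Insert 4 (step 6): P = [2, 3, 4] / [5, 8] / [9];  Q = [1, 3, 6] / [2, 5] / [4]
  Insert 7 (step 7): P = [2, 3, 4, 7] / [5, 8] / [9];  Q = [1, 3, 6, 7] / [2, 5] / [4]
  Insert 6 (step 8): P = [2, 3, 4, 6] / [5, 7] / [8] / [9];  Q = [1, 3, 6, 7] / [2, 5] / [4] / [8]
  Insert 1 (step 9): P = [1, 3, 4, 6] / [2, 7] / [5] / [8] / [9];  Q = [1, 3, 6, 7] / [2, 5] / [4] / [8] / [9]
Final shape: (4, 2, 1, 1, 1).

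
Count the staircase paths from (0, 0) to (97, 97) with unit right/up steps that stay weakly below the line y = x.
C_97 = 14657929356129575437016877846657032761712954950899755100

These NE paths below the diagonal are counted by the Catalan number C_n = (1/(n + 1)) · C(2n, n). For n = 97: C_97 = (1/98) · C(194, 97) = 1436477076900698392827654028972389210647869585188175999800/98 = 14657929356129575437016877846657032761712954950899755100.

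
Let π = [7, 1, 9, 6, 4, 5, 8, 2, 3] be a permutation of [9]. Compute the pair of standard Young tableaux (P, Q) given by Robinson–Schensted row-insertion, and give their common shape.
P = [1, 2, 3, 8] / [4, 5] / [6, 9] / [7];  Q = [1, 3, 6, 7] / [2, 4] / [5, 9] / [8];  common shape = (4, 2, 2, 1)

Row-insert the values π_1, π_2, … into P one at a time, bumping the leftmost entry strictly greater than the inserted value down to the next row. The recording tableau Q records, in position (i, j), the step at which that cell was added to P.
  Insert 7 (step 1): P = [7];  Q = [1]
  Insert 1 (step 2): P = [1] / [7];  Q = [1] / [2]
  Insert 9 (step 3): P = [1, 9] / [7];  Q = [1, 3] / [2]
  Insert 6 (step 4): P = [1, 6] / [7, 9];  Q = [1, 3] / [2, 4]
  Insert 4 (step 5): P = [1, 4] / [6, 9] / [7];  Q = [1, 3] / [2, 4] / [5]
  Insert 5 (step 6): P = [1, 4, 5] / [6, 9] / [7];  Q = [1, 3, 6] / [2, 4] / [5]
  Insert 8 (step 7): P = [1, 4, 5, 8] / [6, 9] / [7];  Q = [1, 3, 6, 7] / [2, 4] / [5]
  Insert 2 (step 8): P = [1, 2, 5, 8] / [4, 9] / [6] / [7];  Q = [1, 3, 6, 7] / [2, 4] / [5] / [8]
  Insert 3 (step 9): P = [1, 2, 3, 8] / [4, 5] / [6, 9] / [7];  Q = [1, 3, 6, 7] / [2, 4] / [5, 9] / [8]
Final shape: (4, 2, 2, 1).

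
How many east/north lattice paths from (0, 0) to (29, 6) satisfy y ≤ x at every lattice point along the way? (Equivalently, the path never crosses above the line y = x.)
Number of paths = 1298528

By the reflection principle (André's argument), the number of monotone paths to (29, 6) with n ≤ m that never go above y = x is C(35, 29) − C(35, 30) = 1623160 − 324632 = 1298528.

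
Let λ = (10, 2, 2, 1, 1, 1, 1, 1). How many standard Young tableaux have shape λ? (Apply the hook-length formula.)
# SYT of shape (10, 2, 2, 1, 1, 1, 1, 1) = 1200420

Hook-length formula: f^λ = n! / Π hook(c), product over all cells c of the Young diagram. For λ = (10, 2, 2, 1, 1, 1, 1, 1), n = 19 boxes. Hook lengths by row (left-to-right, top-to-bottom): [17, 11, 8, 7, 6, 5, 4, 3, 2, 1]; [8, 2]; [7, 1]; [5]; [4]; [3]; [2]; [1]. Product of hooks = 101335449600. So f^λ = 19! / 101335449600 = 121645100408832000 / 101335449600 = 1200420.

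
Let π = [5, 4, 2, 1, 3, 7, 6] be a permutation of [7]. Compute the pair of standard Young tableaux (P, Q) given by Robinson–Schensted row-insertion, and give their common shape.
P = [1, 3, 6] / [2, 7] / [4] / [5];  Q = [1, 5, 6] / [2, 7] / [3] / [4];  common shape = (3, 2, 1, 1)

Row-insert the values π_1, π_2, … into P one at a time, bumping the leftmost entry strictly greater than the inserted value down to the next row. The recording tableau Q records, in position (i, j), the step at which that cell was added to P.
  Insert 5 (step 1): P = [5];  Q = [1]
  Insert 4 (step 2): P = [4] / [5];  Q = [1] / [2]
  Insert 2 (step 3): P = [2] / [4] / [5];  Q = [1] / [2] / [3]
  Insert 1 (step 4): P = [1] / [2] / [4] / [5];  Q = [1] / [2] / [3] / [4]
  Insert 3 (step 5): P = [1, 3] / [2] / [4] / [5];  Q = [1, 5] / [2] / [3] / [4]
  Insert 7 (step 6): P = [1, 3, 7] / [2] / [4] / [5];  Q = [1, 5, 6] / [2] / [3] / [4]
  Insert 6 (step 7): P = [1, 3, 6] / [2, 7] / [4] / [5];  Q = [1, 5, 6] / [2, 7] / [3] / [4]
Final shape: (3, 2, 1, 1).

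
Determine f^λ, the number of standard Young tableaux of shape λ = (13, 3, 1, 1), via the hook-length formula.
# SYT of shape (13, 3, 1, 1) = 35343

Hook-length formula: f^λ = n! / Π hook(c), product over all cells c of the Young diagram. For λ = (13, 3, 1, 1), n = 18 boxes. Hook lengths by row (left-to-right, top-to-bottom): [16, 13, 12, 10, 9, 8, 7, 6, 5, 4, 3, 2, 1]; [5, 2, 1]; [2]; [1]. Product of hooks = 181149696000. So f^λ = 18! / 181149696000 = 6402373705728000 / 181149696000 = 35343.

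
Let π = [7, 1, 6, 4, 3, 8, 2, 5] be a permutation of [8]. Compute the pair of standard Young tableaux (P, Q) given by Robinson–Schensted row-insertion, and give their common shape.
P = [1, 2, 5] / [3, 8] / [4] / [6] / [7];  Q = [1, 3, 6] / [2, 8] / [4] / [5] / [7];  common shape = (3, 2, 1, 1, 1)

Row-insert the values π_1, π_2, … into P one at a time, bumping the leftmost entry strictly greater than the inserted value down to the next row. The recording tableau Q records, in position (i, j), the step at which that cell was added to P.
  Insert 7 (step 1): P = [7];  Q = [1]
  Insert 1 (step 2): P = [1] / [7];  Q = [1] / [2]
  Insert 6 (step 3): P = [1, 6] / [7];  Q = [1, 3] / [2]
  Insert 4 (step 4): P = [1, 4] / [6] / [7];  Q = [1, 3] / [2] / [4]
  Insert 3 (step 5): P = [1, 3] / [4] / [6] / [7];  Q = [1, 3] / [2] / [4] / [5]
  Insert 8 (step 6): P = [1, 3, 8] / [4] / [6] / [7];  Q = [1, 3, 6] / [2] / [4] / [5]
  Insert 2 (step 7): P = [1, 2, 8] / [3] / [4] / [6] / [7];  Q = [1, 3, 6] / [2] / [4] / [5] / [7]
  Insert 5 (step 8): P = [1, 2, 5] / [3, 8] / [4] / [6] / [7];  Q = [1, 3, 6] / [2, 8] / [4] / [5] / [7]
Final shape: (3, 2, 1, 1, 1).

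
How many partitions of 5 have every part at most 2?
p(5, parts ≤ 2) = 3

Partitions of 5 with all parts ≤ 2: 2+2+1, 2+1+1+1, 1+1+1+1+1. Count = 3.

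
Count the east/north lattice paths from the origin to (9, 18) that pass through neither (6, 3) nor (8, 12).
Number of paths = 3768831

Inclusion–exclusion. Total paths: C(27, 9) = 4686825. Through P₁: C(9, 6)·C(18, 3) = 68544. Through P₂: C(20, 8)·C(7, 1) = 881790. Since P₁ is strictly southwest of P₂, a monotone path through both must visit P₁ then P₂; paths through both = C(9, 6)·C(11, 2)·C(7, 1) = 32340. Avoid both = 4686825 − 68544 − 881790 + 32340 = 3768831.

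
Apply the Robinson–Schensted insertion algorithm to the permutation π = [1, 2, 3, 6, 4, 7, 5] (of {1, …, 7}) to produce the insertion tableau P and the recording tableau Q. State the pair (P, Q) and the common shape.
P = [1, 2, 3, 4, 5] / [6, 7];  Q = [1, 2, 3, 4, 6] / [5, 7];  common shape = (5, 2)

Row-insert the values π_1, π_2, … into P one at a time, bumping the leftmost entry strictly greater than the inserted value down to the next row. The recording tableau Q records, in position (i, j), the step at which that cell was added to P.
  Insert 1 (step 1): P = [1];  Q = [1]
  Insert 2 (step 2): P = [1, 2];  Q = [1, 2]
  Insert 3 (step 3): P = [1, 2, 3];  Q = [1, 2, 3]
  Insert 6 (step 4): P = [1, 2, 3, 6];  Q = [1, 2, 3, 4]
  Insert 4 (step 5): P = [1, 2, 3, 4] / [6];  Q = [1, 2, 3, 4] / [5]
  Insert 7 (step 6): P = [1, 2, 3, 4, 7] / [6];  Q = [1, 2, 3, 4, 6] / [5]
  Insert 5 (step 7): P = [1, 2, 3, 4, 5] / [6, 7];  Q = [1, 2, 3, 4, 6] / [5, 7]
Final shape: (5, 2).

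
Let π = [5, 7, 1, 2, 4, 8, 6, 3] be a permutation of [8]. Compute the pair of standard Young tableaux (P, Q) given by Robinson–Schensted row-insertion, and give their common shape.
P = [1, 2, 3, 6] / [4, 7, 8] / [5];  Q = [1, 2, 5, 6] / [3, 4, 7] / [8];  common shape = (4, 3, 1)

Row-insert the values π_1, π_2, … into P one at a time, bumping the leftmost entry strictly greater than the inserted value down to the next row. The recording tableau Q records, in position (i, j), the step at which that cell was added to P.
  Insert 5 (step 1): P = [5];  Q = [1]
  Insert 7 (step 2): P = [5, 7];  Q = [1, 2]
  Insert 1 (step 3): P = [1, 7] / [5];  Q = [1, 2] / [3]
  Insert 2 (step 4): P = [1, 2] / [5, 7];  Q = [1, 2] / [3, 4]
  Insert 4 (step 5): P = [1, 2, 4] / [5, 7];  Q = [1, 2, 5] / [3, 4]
  Insert 8 (step 6): P = [1, 2, 4, 8] / [5, 7];  Q = [1, 2, 5, 6] / [3, 4]
  Insert 6 (step 7): P = [1, 2, 4, 6] / [5, 7, 8];  Q = [1, 2, 5, 6] / [3, 4, 7]
  Insert 3 (step 8): P = [1, 2, 3, 6] / [4, 7, 8] / [5];  Q = [1, 2, 5, 6] / [3, 4, 7] / [8]
Final shape: (4, 3, 1).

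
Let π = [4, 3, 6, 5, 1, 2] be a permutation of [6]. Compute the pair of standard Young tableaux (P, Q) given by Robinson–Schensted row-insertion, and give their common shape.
P = [1, 2] / [3, 5] / [4, 6];  Q = [1, 3] / [2, 4] / [5, 6];  common shape = (2, 2, 2)

Row-insert the values π_1, π_2, … into P one at a time, bumping the leftmost entry strictly greater than the inserted value down to the next row. The recording tableau Q records, in position (i, j), the step at which that cell was added to P.
  Insert 4 (step 1): P = [4];  Q = [1]
  Insert 3 (step 2): P = [3] / [4];  Q = [1] / [2]
  Insert 6 (step 3): P = [3, 6] / [4];  Q = [1, 3] / [2]
  Insert 5 (step 4): P = [3, 5] / [4, 6];  Q = [1, 3] / [2, 4]
  Insert 1 (step 5): P = [1, 5] / [3, 6] / [4];  Q = [1, 3] / [2, 4] / [5]
  Insert 2 (step 6): P = [1, 2] / [3, 5] / [4, 6];  Q = [1, 3] / [2, 4] / [5, 6]
Final shape: (2, 2, 2).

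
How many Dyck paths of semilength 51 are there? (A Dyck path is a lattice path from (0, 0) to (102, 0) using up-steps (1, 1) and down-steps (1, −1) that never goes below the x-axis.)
C_51 = 7684785670514316385230816156

These Dyck paths are counted by the Catalan number C_n = (1/(n + 1)) · C(2n, n). For n = 51: C_51 = (1/52) · C(102, 51) = 399608854866744452032002440112/52 = 7684785670514316385230816156.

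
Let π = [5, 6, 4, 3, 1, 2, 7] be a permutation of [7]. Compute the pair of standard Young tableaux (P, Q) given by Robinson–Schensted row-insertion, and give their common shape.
P = [1, 2, 7] / [3, 6] / [4] / [5];  Q = [1, 2, 7] / [3, 6] / [4] / [5];  common shape = (3, 2, 1, 1)

Row-insert the values π_1, π_2, … into P one at a time, bumping the leftmost entry strictly greater than the inserted value down to the next row. The recording tableau Q records, in position (i, j), the step at which that cell was added to P.
  Insert 5 (step 1): P = [5];  Q = [1]
  Insert 6 (step 2): P = [5, 6];  Q = [1, 2]
  Insert 4 (step 3): P = [4, 6] / [5];  Q = [1, 2] / [3]
  Insert 3 (step 4): P = [3, 6] / [4] / [5];  Q = [1, 2] / [3] / [4]
  Insert 1 (step 5): P = [1, 6] / [3] / [4] / [5];  Q = [1, 2] / [3] / [4] / [5]
  Insert 2 (step 6): P = [1, 2] / [3, 6] / [4] / [5];  Q = [1, 2] / [3, 6] / [4] / [5]
  Insert 7 (step 7): P = [1, 2, 7] / [3, 6] / [4] / [5];  Q = [1, 2, 7] / [3, 6] / [4] / [5]
Final shape: (3, 2, 1, 1).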